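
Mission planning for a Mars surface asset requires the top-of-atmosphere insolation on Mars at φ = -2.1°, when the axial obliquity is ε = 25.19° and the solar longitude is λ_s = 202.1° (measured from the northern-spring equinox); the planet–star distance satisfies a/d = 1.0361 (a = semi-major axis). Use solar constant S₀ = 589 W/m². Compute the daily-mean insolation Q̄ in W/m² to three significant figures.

Solar declination: sin δ = sin ε · sin λ_s = sin 25.19° × sin 202.1° = -0.16013, so δ = -9.214°.
cos H₀ = −tan(-2.1°) tan(-9.214°) = -0.0059, H₀ = 1.5767 rad.
Bracket: H₀ sin φ sin δ + cos φ cos δ sin H₀ = 1.5767×-0.03664×-0.16013 + 0.99933×0.98710×0.99998 = 0.009251 + 0.986419 = 0.995670.
Inverse-square distance factor (a/d)² = 1.0361² = 1.073503.
Q̄ = (S₀/π) × 1.073503 × [bracket] = (589/π) × 1.073503 × 0.995670 = 200.4 W/m².

Q̄ ≈ 200 W/m²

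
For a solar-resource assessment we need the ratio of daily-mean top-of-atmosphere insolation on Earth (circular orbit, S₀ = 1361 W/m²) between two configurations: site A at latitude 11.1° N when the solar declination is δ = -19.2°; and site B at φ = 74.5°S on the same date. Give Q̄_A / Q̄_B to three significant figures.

Q̄_A / Q̄_B ≈ 0.833

— Configuration A (φ=+11.1°):
cos H₀ = −tan(+11.1°) tan(-19.200°) = 0.0683, H₀ = 1.5024 rad.
Bracket: H₀ sin φ sin δ + cos φ cos δ sin H₀ = 1.5024×0.19252×-0.32887 + 0.98129×0.94438×0.99766 = -0.095123 + 0.924542 = 0.829419.
Q̄ = (S₀/π) × [bracket] = (1361/π) × 0.829419 = 359.32 W/m².
— Configuration B (φ=-74.5°):
cos H₀ = −tan(-74.5°) tan(-19.200°) = -1.2557 ≤ −1 ⇒ polar day, H₀ = π.
Bracket: H₀ sin φ sin δ + cos φ cos δ sin H₀ = 3.1416×-0.96363×-0.32887 + 0.26724×0.94438×0.00000 = 0.995601 + 0.000000 = 0.995601.
Q̄ = (S₀/π) × [bracket] = (1361/π) × 0.995601 = 431.31 W/m².
Ratio Q̄_A / Q̄_B = 359.32 / 431.31 = 0.8331.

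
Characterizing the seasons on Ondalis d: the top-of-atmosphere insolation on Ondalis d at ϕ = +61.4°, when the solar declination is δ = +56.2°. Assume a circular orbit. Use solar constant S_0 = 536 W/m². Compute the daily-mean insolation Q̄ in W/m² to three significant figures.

Q̄ ≈ 391 W/m²

cos h₀ = −tan(+61.4°) tan(+56.200°) = -2.7398 ≤ −1 ⇒ polar day, h₀ = π.
Bracket: h₀ sin ϕ sin δ + cos ϕ cos δ sin h₀ = 3.1416×0.87798×0.83098 + 0.47869×0.55630×0.00000 = 2.292061 + 0.000000 = 2.292061.
Q̄ = (S_0/π) × [bracket] = (536/π) × 2.292061 = 391.1 W/m².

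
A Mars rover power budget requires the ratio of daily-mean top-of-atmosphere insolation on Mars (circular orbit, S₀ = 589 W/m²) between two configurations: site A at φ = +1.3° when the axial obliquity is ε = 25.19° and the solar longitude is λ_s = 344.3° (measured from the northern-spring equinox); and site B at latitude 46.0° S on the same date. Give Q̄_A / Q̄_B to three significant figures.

— Configuration A (φ=+1.3°):
Solar declination: sin δ = sin ε · sin λ_s = sin 25.19° × sin 344.3° = -0.11517, so δ = -6.614°.
cos H₀ = −tan(+1.3°) tan(-6.614°) = 0.0026, H₀ = 1.5682 rad.
Bracket: H₀ sin φ sin δ + cos φ cos δ sin H₀ = 1.5682×0.02269×-0.11517 + 0.99974×0.99335×1.00000 = -0.004098 + 0.993092 = 0.988994.
Q̄ = (S₀/π) × [bracket] = (589/π) × 0.988994 = 185.42 W/m².
— Configuration B (φ=-46.0°):
cos H₀ = −tan(-46.0°) tan(-6.614°) = -0.1201, H₀ = 1.6912 rad.
Bracket: H₀ sin φ sin δ + cos φ cos δ sin H₀ = 1.6912×-0.71934×-0.11517 + 0.69466×0.99335×0.99277 = 0.140110 + 0.685052 = 0.825162.
Q̄ = (S₀/π) × [bracket] = (589/π) × 0.825162 = 154.71 W/m².
Ratio Q̄_A / Q̄_B = 185.42 / 154.71 = 1.199.

Q̄_A / Q̄_B ≈ 1.20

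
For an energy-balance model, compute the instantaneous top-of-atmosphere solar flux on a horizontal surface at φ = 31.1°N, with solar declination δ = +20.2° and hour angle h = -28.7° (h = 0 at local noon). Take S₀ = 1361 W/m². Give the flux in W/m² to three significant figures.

1.20e+03 W/m²

cos θ_z = sin φ sin δ + cos φ cos δ cos h = 0.178358 + 0.704875 = 0.883233.
Flux = S₀ · cos θ_z = 1361 × 0.883233 = 1202 W/m².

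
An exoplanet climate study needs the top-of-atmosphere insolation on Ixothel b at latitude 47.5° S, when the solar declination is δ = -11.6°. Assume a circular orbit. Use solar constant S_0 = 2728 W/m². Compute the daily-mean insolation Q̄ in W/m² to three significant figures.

Q̄ ≈ 791 W/m²

cos h₀ = −tan(-47.5°) tan(-11.600°) = -0.2240, h₀ = 1.7967 rad.
Bracket: h₀ sin ϕ sin δ + cos ϕ cos δ sin h₀ = 1.7967×-0.73728×-0.20108 + 0.67559×0.97958×0.97459 = 0.266365 + 0.644978 = 0.911343.
Q̄ = (S_0/π) × [bracket] = (2728/π) × 0.911343 = 791.4 W/m².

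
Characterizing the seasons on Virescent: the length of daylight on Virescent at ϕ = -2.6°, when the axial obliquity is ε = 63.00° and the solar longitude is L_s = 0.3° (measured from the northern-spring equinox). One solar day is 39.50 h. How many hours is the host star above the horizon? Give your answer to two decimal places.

Solar declination: sin δ = sin ε · sin L_s = sin 63.00° × sin 0.3° = 0.00467, so δ = +0.267°.
cos h₀ = −tan ϕ · tan δ = −tan(-2.6°) × tan(+0.267°) = 0.0002, so h₀ = 1.5706 rad = 89.99°.
Daylight = 2h₀/(2π) × 39.50 h = (1.5706/π) × 39.50 = 19.75 h.

19.75 h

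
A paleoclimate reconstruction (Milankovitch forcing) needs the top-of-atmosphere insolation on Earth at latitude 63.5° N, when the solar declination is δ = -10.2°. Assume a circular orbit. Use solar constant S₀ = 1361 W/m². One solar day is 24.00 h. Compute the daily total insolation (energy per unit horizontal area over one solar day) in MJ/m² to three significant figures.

cos H₀ = −tan(+63.5°) tan(-10.200°) = 0.3609, H₀ = 1.2016 rad.
Bracket: H₀ sin φ sin δ + cos φ cos δ sin H₀ = 1.2016×0.89493×-0.17708 + 0.44620×0.98420×0.93261 = -0.190423 + 0.409556 = 0.219133.
Q̄ = (S₀/π) × [bracket] = (1361/π) × 0.219133 = 94.933 W/m².
Daily total = Q̄ × 24.00 h × 3600 s/h = 94.933 × 24.00 × 3600 / 10⁶ = 8.202 MJ/m².

8.20 MJ/m²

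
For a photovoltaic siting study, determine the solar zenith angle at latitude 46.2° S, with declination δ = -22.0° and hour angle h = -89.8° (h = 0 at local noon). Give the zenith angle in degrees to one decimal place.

cos θ_z = sin ϕ sin δ + cos ϕ cos δ cos h = 0.270376 + 0.002240 = 0.272616.
θ_z = arccos(0.272616) = 74.2°.

θ_z = 74.2°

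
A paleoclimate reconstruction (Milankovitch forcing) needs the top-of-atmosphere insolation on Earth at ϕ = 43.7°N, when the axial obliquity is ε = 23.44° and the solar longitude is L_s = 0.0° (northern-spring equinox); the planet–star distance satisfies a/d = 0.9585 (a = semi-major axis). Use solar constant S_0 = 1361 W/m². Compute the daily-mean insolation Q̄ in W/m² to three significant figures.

Q̄ ≈ 288 W/m²

Solar declination: sin δ = sin ε · sin L_s = sin 23.44° × sin 0.0° = 0.00000, so δ = +0.000°.
cos h₀ = −tan(+43.7°) tan(+0.000°) = -0.0000, h₀ = 1.5708 rad.
Bracket: h₀ sin ϕ sin δ + cos ϕ cos δ sin h₀ = 1.5708×0.69088×0.00000 + 0.72297×1.00000×1.00000 = 0.000000 + 0.722970 = 0.722970.
Inverse-square distance factor (a/d)² = 0.9585² = 0.918722.
Q̄ = (S_0/π) × 0.918722 × [bracket] = (1361/π) × 0.918722 × 0.722970 = 287.7 W/m².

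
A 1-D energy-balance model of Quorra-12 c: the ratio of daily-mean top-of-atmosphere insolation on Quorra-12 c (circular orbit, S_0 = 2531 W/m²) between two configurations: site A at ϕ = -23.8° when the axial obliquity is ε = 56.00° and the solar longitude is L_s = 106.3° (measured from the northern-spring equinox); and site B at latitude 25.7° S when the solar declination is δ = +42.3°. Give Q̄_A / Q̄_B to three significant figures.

— Configuration A (ϕ=-23.8°):
Solar declination: sin δ = sin ε · sin L_s = sin 56.00° × sin 106.3° = 0.79571, so δ = +52.723°.
cos h₀ = −tan(-23.8°) tan(+52.723°) = 0.5794, h₀ = 0.9528 rad.
Bracket: h₀ sin ϕ sin δ + cos ϕ cos δ sin h₀ = 0.9528×-0.40355×0.79571 + 0.91496×0.60567×0.81501 = -0.305952 + 0.451649 = 0.145697.
Q̄ = (S_0/π) × [bracket] = (2531/π) × 0.145697 = 117.38 W/m².
— Configuration B (ϕ=-25.7°):
cos h₀ = −tan(-25.7°) tan(+42.300°) = 0.4379, h₀ = 1.1175 rad.
Bracket: h₀ sin ϕ sin δ + cos ϕ cos δ sin h₀ = 1.1175×-0.43366×0.67301 + 0.90108×0.73963×0.89901 = -0.326151 + 0.599159 = 0.273008.
Q̄ = (S_0/π) × [bracket] = (2531/π) × 0.273008 = 219.95 W/m².
Ratio Q̄_A / Q̄_B = 117.38 / 219.95 = 0.5337.

Q̄_A / Q̄_B ≈ 0.534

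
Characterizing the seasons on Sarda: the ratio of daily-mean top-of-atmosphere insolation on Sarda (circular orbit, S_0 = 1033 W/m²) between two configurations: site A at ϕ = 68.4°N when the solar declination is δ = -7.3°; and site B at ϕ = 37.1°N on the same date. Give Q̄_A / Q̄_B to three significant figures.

Q̄_A / Q̄_B ≈ 0.295

— Configuration A (ϕ=+68.4°):
cos h₀ = −tan(+68.4°) tan(-7.300°) = 0.3236, h₀ = 1.2413 rad.
Bracket: h₀ sin ϕ sin δ + cos ϕ cos δ sin h₀ = 1.2413×0.92978×-0.12706 + 0.36812×0.99189×0.94621 = -0.146645 + 0.345494 = 0.198849.
Q̄ = (S_0/π) × [bracket] = (1033/π) × 0.198849 = 65.384 W/m².
— Configuration B (ϕ=+37.1°):
cos h₀ = −tan(+37.1°) tan(-7.300°) = 0.0969, h₀ = 1.4738 rad.
Bracket: h₀ sin ϕ sin δ + cos ϕ cos δ sin h₀ = 1.4738×0.60321×-0.12706 + 0.79758×0.99189×0.99530 = -0.112958 + 0.787393 = 0.674435.
Q̄ = (S_0/π) × [bracket] = (1033/π) × 0.674435 = 221.76 W/m².
Ratio Q̄_A / Q̄_B = 65.384 / 221.76 = 0.2948.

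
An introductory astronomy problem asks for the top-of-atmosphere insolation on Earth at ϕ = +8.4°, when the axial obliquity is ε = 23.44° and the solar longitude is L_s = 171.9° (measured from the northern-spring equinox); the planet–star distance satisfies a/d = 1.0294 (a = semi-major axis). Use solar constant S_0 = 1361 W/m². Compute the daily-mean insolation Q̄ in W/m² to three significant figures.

Q̄ ≈ 459 W/m²

Solar declination: sin δ = sin ε · sin L_s = sin 23.44° × sin 171.9° = 0.05605, so δ = +3.213°.
cos h₀ = −tan(+8.4°) tan(+3.213°) = -0.0083, h₀ = 1.5791 rad.
Bracket: h₀ sin ϕ sin δ + cos ϕ cos δ sin h₀ = 1.5791×0.14608×0.05605 + 0.98927×0.99843×0.99997 = 0.012929 + 0.987687 = 1.000616.
Inverse-square distance factor (a/d)² = 1.0294² = 1.059664.
Q̄ = (S_0/π) × 1.059664 × [bracket] = (1361/π) × 1.059664 × 1.000616 = 459.4 W/m².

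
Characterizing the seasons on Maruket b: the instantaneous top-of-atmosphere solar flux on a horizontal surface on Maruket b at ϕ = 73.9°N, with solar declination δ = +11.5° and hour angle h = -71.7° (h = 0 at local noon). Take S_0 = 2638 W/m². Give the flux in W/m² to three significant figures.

730 W/m²

cos θ_z = sin ϕ sin δ + cos ϕ cos δ cos h = 0.191549 + 0.085327 = 0.276876.
Flux = S_0 · cos θ_z = 2638 × 0.276876 = 730.4 W/m².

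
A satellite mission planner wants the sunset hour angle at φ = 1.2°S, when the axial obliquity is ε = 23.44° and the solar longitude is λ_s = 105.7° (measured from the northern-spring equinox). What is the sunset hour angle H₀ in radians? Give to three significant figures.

H₀ = 1.56 rad

Solar declination: sin δ = sin ε · sin λ_s = sin 23.44° × sin 105.7° = 0.38295, so δ = +22.516°.
cos H₀ = −tan φ · tan δ = −tan(-1.2°) × tan(+22.516°) = 0.0087, so H₀ = 1.5621 rad = 89.50°.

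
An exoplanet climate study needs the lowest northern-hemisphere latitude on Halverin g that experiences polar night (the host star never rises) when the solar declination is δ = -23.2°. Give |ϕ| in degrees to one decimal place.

Polar night requires cos h₀ = −tan ϕ tan δ ≥ 1, i.e. tan ϕ tan δ ≤ −1.
The boundary is |tan ϕ| · |tan δ| = 1, so |ϕ| = 90° − |δ| = 90° − 23.2° = 66.8° in the northern hemisphere.

|ϕ| = 66.8°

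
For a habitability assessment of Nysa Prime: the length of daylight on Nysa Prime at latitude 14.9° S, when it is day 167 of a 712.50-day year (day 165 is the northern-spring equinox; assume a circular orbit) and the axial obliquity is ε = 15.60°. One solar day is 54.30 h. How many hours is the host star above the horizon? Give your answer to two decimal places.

27.13 h

Solar longitude: L_s = 360° × (167 − 165)/712.50 = 1.011°.
sin δ = sin 15.60° × sin 1.011° = 0.00474, so δ = +0.272°.
cos h₀ = −tan ϕ · tan δ = −tan(-14.9°) × tan(+0.272°) = 0.0013, so h₀ = 1.5695 rad = 89.93°.
Daylight = 2h₀/(2π) × 54.30 h = (1.5695/π) × 54.30 = 27.13 h.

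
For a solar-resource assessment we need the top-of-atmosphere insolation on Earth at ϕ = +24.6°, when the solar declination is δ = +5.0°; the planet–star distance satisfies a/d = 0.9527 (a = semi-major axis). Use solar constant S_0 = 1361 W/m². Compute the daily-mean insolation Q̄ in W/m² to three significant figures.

cos h₀ = −tan(+24.6°) tan(+5.000°) = -0.0401, h₀ = 1.6109 rad.
Bracket: h₀ sin ϕ sin δ + cos ϕ cos δ sin h₀ = 1.6109×0.41628×0.08716 + 0.90924×0.99619×0.99920 = 0.058448 + 0.905051 = 0.963499.
Inverse-square distance factor (a/d)² = 0.9527² = 0.907637.
Q̄ = (S_0/π) × 0.907637 × [bracket] = (1361/π) × 0.907637 × 0.963499 = 378.9 W/m².

Q̄ ≈ 379 W/m²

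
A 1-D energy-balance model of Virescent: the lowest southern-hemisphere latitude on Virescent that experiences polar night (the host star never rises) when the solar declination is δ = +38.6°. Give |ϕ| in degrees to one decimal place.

|ϕ| = 51.4°

Polar night requires cos h₀ = −tan ϕ tan δ ≥ 1, i.e. tan ϕ tan δ ≤ −1.
The boundary is |tan ϕ| · |tan δ| = 1, so |ϕ| = 90° − |δ| = 90° − 38.6° = 51.4° in the southern hemisphere.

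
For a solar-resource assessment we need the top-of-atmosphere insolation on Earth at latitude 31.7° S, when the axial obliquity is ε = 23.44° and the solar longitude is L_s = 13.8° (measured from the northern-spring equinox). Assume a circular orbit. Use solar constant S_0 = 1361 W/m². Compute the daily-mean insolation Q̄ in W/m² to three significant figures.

Solar declination: sin δ = sin ε · sin L_s = sin 23.44° × sin 13.8° = 0.09489, so δ = +5.445°.
cos h₀ = −tan(-31.7°) tan(+5.445°) = 0.0589, h₀ = 1.5119 rad.
Bracket: h₀ sin ϕ sin δ + cos ϕ cos δ sin h₀ = 1.5119×-0.52547×0.09489 + 0.85081×0.99549×0.99827 = -0.075386 + 0.845508 = 0.770122.
Q̄ = (S_0/π) × [bracket] = (1361/π) × 0.770122 = 333.6 W/m².

Q̄ ≈ 334 W/m²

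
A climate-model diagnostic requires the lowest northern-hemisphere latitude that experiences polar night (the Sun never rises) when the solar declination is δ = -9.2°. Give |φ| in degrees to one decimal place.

|φ| = 80.8°

Polar night requires cos H₀ = −tan φ tan δ ≥ 1, i.e. tan φ tan δ ≤ −1.
The boundary is |tan φ| · |tan δ| = 1, so |φ| = 90° − |δ| = 90° − 9.2° = 80.8° in the northern hemisphere.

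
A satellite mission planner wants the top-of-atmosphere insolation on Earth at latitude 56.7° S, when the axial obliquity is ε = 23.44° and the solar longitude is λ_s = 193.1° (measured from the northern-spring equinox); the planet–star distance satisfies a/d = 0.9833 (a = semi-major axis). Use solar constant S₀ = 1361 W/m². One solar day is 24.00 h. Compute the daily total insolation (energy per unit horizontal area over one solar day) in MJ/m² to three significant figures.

24.3 MJ/m²

Solar declination: sin δ = sin ε · sin λ_s = sin 23.44° × sin 193.1° = -0.09016, so δ = -5.173°.
cos H₀ = −tan(-56.7°) tan(-5.173°) = -0.1378, H₀ = 1.7091 rad.
Bracket: H₀ sin φ sin δ + cos φ cos δ sin H₀ = 1.7091×-0.83581×-0.09016 + 0.54902×0.99593×0.99046 = 0.128792 + 0.541569 = 0.670361.
Inverse-square distance factor (a/d)² = 0.9833² = 0.966879.
Q̄ = (S₀/π) × 0.966879 × [bracket] = (1361/π) × 0.966879 × 0.670361 = 280.79 W/m².
Daily total = Q̄ × 24.00 h × 3600 s/h = 280.79 × 24.00 × 3600 / 10⁶ = 24.26 MJ/m².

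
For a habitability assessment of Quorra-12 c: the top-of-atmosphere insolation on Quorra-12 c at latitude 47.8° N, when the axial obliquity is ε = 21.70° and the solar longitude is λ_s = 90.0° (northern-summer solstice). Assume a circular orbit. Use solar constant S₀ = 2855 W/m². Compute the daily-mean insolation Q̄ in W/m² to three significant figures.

Q̄ ≈ 1.01e+03 W/m²

Solar declination: sin δ = sin ε · sin λ_s = sin 21.70° × sin 90.0° = 0.36975, so δ = +21.700°.
cos H₀ = −tan(+47.8°) tan(+21.700°) = -0.4389, H₀ = 2.0251 rad.
Bracket: H₀ sin φ sin δ + cos φ cos δ sin H₀ = 2.0251×0.74080×0.36975 + 0.67172×0.92913×0.89855 = 0.554697 + 0.560799 = 1.115496.
Q̄ = (S₀/π) × [bracket] = (2855/π) × 1.115496 = 1014 W/m².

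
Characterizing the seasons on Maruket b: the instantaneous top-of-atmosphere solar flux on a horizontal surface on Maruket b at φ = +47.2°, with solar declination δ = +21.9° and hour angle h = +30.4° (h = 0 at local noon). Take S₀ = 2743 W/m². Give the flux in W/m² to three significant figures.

cos θ_z = sin φ sin δ + cos φ cos δ cos h = 0.273672 + 0.543737 = 0.817409.
Flux = S₀ · cos θ_z = 2743 × 0.817409 = 2242 W/m².

2.24e+03 W/m²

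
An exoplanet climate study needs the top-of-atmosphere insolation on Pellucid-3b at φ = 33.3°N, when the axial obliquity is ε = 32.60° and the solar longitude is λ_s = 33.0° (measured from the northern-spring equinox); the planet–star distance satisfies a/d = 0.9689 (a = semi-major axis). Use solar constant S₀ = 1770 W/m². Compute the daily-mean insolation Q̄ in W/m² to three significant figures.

Solar declination: sin δ = sin ε · sin λ_s = sin 32.60° × sin 33.0° = 0.29344, so δ = +17.064°.
cos H₀ = −tan(+33.3°) tan(+17.064°) = -0.2016, H₀ = 1.7738 rad.
Bracket: H₀ sin φ sin δ + cos φ cos δ sin H₀ = 1.7738×0.54902×0.29344 + 0.83581×0.95598×0.97946 = 0.285767 + 0.782606 = 1.068373.
Inverse-square distance factor (a/d)² = 0.9689² = 0.938767.
Q̄ = (S₀/π) × 0.938767 × [bracket] = (1770/π) × 0.938767 × 1.068373 = 565.1 W/m².

Q̄ ≈ 565 W/m²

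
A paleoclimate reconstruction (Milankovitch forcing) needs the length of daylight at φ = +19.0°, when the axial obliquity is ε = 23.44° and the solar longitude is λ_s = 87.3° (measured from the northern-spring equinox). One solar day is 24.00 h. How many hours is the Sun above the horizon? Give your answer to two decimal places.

13.14 h

Solar declination: sin δ = sin ε · sin λ_s = sin 23.44° × sin 87.3° = 0.39735, so δ = +23.412°.
cos H₀ = −tan φ · tan δ = −tan(+19.0°) × tan(+23.412°) = -0.1491, so H₀ = 1.7204 rad = 98.57°.
Daylight = 2H₀/(2π) × 24.00 h = (1.7204/π) × 24.00 = 13.14 h.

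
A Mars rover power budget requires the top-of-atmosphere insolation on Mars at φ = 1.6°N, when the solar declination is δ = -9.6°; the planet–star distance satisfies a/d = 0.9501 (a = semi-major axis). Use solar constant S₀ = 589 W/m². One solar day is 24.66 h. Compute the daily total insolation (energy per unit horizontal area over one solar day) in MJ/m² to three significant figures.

14.7 MJ/m²

cos H₀ = −tan(+1.6°) tan(-9.600°) = 0.0047, H₀ = 1.5661 rad.
Bracket: H₀ sin φ sin δ + cos φ cos δ sin H₀ = 1.5661×0.02792×-0.16677 + 0.99961×0.98600×0.99999 = -0.007292 + 0.985606 = 0.978314.
Inverse-square distance factor (a/d)² = 0.9501² = 0.902690.
Q̄ = (S₀/π) × 0.902690 × [bracket] = (589/π) × 0.902690 × 0.978314 = 165.57 W/m².
Daily total = Q̄ × 24.66 h × 3600 s/h = 165.57 × 24.66 × 3600 / 10⁶ = 14.70 MJ/m².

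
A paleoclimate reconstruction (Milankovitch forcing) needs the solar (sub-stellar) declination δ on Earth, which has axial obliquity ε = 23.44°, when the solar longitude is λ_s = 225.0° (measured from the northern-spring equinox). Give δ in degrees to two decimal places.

δ = -16.34°

sin δ = sin ε · sin λ_s = sin 23.44° × sin 225.0° = -0.281279.
δ = arcsin(-0.281279) = -16.34°.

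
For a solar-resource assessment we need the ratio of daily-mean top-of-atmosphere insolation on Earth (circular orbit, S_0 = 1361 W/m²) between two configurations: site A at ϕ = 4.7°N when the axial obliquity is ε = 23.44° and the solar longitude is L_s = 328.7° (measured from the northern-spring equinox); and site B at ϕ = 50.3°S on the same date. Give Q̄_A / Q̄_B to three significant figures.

Q̄_A / Q̄_B ≈ 1.06

— Configuration A (ϕ=+4.7°):
Solar declination: sin δ = sin ε · sin L_s = sin 23.44° × sin 328.7° = -0.20666, so δ = -11.927°.
cos h₀ = −tan(+4.7°) tan(-11.927°) = 0.0174, h₀ = 1.5534 rad.
Bracket: h₀ sin ϕ sin δ + cos ϕ cos δ sin h₀ = 1.5534×0.08194×-0.20666 + 0.99664×0.97841×0.99985 = -0.026305 + 0.974976 = 0.948671.
Q̄ = (S_0/π) × [bracket] = (1361/π) × 0.948671 = 410.98 W/m².
— Configuration B (ϕ=-50.3°):
cos h₀ = −tan(-50.3°) tan(-11.927°) = -0.2544, h₀ = 1.8280 rad.
Bracket: h₀ sin ϕ sin δ + cos ϕ cos δ sin h₀ = 1.8280×-0.76940×-0.20666 + 0.63877×0.97841×0.96710 = 0.290660 + 0.604417 = 0.895077.
Q̄ = (S_0/π) × [bracket] = (1361/π) × 0.895077 = 387.77 W/m².
Ratio Q̄_A / Q̄_B = 410.98 / 387.77 = 1.060.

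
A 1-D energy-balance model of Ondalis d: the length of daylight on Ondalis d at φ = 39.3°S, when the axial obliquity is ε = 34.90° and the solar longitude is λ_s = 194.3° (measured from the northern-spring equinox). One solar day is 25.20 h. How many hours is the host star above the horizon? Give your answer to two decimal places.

13.54 h

Solar declination: sin δ = sin ε · sin λ_s = sin 34.90° × sin 194.3° = -0.14132, so δ = -8.124°.
cos H₀ = −tan φ · tan δ = −tan(-39.3°) × tan(-8.124°) = -0.1168, so H₀ = 1.6879 rad = 96.71°.
Daylight = 2H₀/(2π) × 25.20 h = (1.6879/π) × 25.20 = 13.54 h.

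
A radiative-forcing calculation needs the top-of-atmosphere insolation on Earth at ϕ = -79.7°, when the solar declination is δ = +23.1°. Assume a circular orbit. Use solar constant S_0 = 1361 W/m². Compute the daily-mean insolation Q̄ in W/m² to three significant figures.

Q̄ ≈ 0.00 W/m²

cos h₀ = −tan(-79.7°) tan(+23.100°) = 2.3471 ≥ 1 ⇒ polar night, h₀ = 0 and Q̄ = 0.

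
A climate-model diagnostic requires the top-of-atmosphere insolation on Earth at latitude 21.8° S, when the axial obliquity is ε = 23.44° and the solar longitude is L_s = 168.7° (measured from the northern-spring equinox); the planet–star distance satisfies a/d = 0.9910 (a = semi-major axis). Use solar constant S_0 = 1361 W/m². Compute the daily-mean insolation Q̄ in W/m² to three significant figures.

Solar declination: sin δ = sin ε · sin L_s = sin 23.44° × sin 168.7° = 0.07795, so δ = +4.470°.
cos h₀ = −tan(-21.8°) tan(+4.470°) = 0.0313, h₀ = 1.5395 rad.
Bracket: h₀ sin ϕ sin δ + cos ϕ cos δ sin h₀ = 1.5395×-0.37137×0.07795 + 0.92849×0.99696×0.99951 = -0.044566 + 0.925214 = 0.880648.
Inverse-square distance factor (a/d)² = 0.9910² = 0.982081.
Q̄ = (S_0/π) × 0.982081 × [bracket] = (1361/π) × 0.982081 × 0.880648 = 374.7 W/m².

Q̄ ≈ 375 W/m²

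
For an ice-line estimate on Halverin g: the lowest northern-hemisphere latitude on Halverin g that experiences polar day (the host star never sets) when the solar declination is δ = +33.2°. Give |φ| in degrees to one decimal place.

|φ| = 56.8°

Polar day requires cos H₀ = −tan φ tan δ ≤ −1, i.e. tan φ tan δ ≥ 1.
The boundary is |tan φ| · |tan δ| = 1, so |φ| = 90° − |δ| = 90° − 33.2° = 56.8° in the northern hemisphere.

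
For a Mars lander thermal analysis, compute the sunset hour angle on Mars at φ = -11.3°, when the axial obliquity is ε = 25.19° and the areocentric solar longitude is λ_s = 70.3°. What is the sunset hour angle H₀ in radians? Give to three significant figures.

sin δ = sin 25.19° × sin 70.3° = 0.40071, so δ = +23.623°.
cos H₀ = −tan φ · tan δ = −tan(-11.3°) × tan(+23.623°) = 0.0874, so H₀ = 1.4833 rad = 84.99°.

H₀ = 1.48 rad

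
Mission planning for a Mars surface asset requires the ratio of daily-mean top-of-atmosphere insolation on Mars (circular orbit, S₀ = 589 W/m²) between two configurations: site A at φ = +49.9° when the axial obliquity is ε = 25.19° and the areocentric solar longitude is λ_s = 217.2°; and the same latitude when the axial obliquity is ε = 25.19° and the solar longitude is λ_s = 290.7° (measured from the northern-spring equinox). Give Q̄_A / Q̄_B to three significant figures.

— Configuration A (φ=+49.9°):
sin δ = sin 25.19° × sin 217.2° = -0.25733, so δ = -14.912°.
cos H₀ = −tan(+49.9°) tan(-14.912°) = 0.3162, H₀ = 1.2490 rad.
Bracket: H₀ sin φ sin δ + cos φ cos δ sin H₀ = 1.2490×0.76492×-0.25733 + 0.64412×0.96632×0.94868 = -0.245849 + 0.590483 = 0.344634.
Q̄ = (S₀/π) × [bracket] = (589/π) × 0.344634 = 64.614 W/m².
— Configuration B (φ=+49.9°):
Solar declination: sin δ = sin ε · sin λ_s = sin 25.19° × sin 290.7° = -0.39814, so δ = -23.462°.
cos H₀ = −tan(+49.9°) tan(-23.462°) = 0.5154, H₀ = 1.0293 rad.
Bracket: H₀ sin φ sin δ + cos φ cos δ sin H₀ = 1.0293×0.76492×-0.39814 + 0.64412×0.91732×0.85693 = -0.313468 + 0.506329 = 0.192861.
Q̄ = (S₀/π) × [bracket] = (589/π) × 0.192861 = 36.158 W/m².
Ratio Q̄_A / Q̄_B = 64.614 / 36.158 = 1.787.

Q̄_A / Q̄_B ≈ 1.79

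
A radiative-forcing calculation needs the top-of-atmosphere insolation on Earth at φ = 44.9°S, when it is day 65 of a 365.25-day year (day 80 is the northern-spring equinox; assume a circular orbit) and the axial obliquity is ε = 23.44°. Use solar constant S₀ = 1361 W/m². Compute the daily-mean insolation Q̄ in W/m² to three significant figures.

Q̄ ≈ 356 W/m²

Solar longitude: λ_s = 360° × (65 − 80)/365.25 = -14.784°, i.e. -14.784° + 360° = 345.216°.
sin δ = sin 23.44° × sin 345.216° = -0.10151, so δ = -5.826°.
cos H₀ = −tan(-44.9°) tan(-5.826°) = -0.1017, H₀ = 1.6727 rad.
Bracket: H₀ sin φ sin δ + cos φ cos δ sin H₀ = 1.6727×-0.70587×-0.10151 + 0.70834×0.99483×0.99482 = 0.119854 + 0.701028 = 0.820882.
Q̄ = (S₀/π) × [bracket] = (1361/π) × 0.820882 = 355.6 W/m².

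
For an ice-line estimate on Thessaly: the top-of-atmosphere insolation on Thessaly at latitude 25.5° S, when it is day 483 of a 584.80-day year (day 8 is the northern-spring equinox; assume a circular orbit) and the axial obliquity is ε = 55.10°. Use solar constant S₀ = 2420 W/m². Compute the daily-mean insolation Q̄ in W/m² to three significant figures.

Q̄ ≈ 920 W/m²

Solar longitude: λ_s = 360° × (483 − 8)/584.80 = 292.408°.
sin δ = sin 55.10° × sin 292.408° = -0.75823, so δ = -49.308°.
cos H₀ = −tan(-25.5°) tan(-49.308°) = -0.5547, H₀ = 2.1588 rad.
Bracket: H₀ sin φ sin δ + cos φ cos δ sin H₀ = 2.1588×-0.43051×-0.75823 + 0.90259×0.65199×0.83205 = 0.704688 + 0.489644 = 1.194332.
Q̄ = (S₀/π) × [bracket] = (2420/π) × 1.194332 = 920.0 W/m².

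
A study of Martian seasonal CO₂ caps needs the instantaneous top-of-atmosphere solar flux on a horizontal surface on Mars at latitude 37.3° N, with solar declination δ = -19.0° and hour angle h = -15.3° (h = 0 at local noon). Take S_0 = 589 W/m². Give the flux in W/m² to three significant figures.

311 W/m²

cos θ_z = sin ϕ sin δ + cos ϕ cos δ cos h = -0.197291 + 0.725477 = 0.528186.
Flux = S_0 · cos θ_z = 589 × 0.528186 = 311.1 W/m².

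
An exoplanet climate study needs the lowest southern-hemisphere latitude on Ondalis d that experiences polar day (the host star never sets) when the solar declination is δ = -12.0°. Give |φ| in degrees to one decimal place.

Polar day requires cos H₀ = −tan φ tan δ ≤ −1, i.e. tan φ tan δ ≥ 1.
The boundary is |tan φ| · |tan δ| = 1, so |φ| = 90° − |δ| = 90° − 12.0° = 78.0° in the southern hemisphere.

|φ| = 78.0°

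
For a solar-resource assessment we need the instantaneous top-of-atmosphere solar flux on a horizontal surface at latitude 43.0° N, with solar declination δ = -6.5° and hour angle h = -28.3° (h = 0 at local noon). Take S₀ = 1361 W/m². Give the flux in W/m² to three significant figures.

cos θ_z = sin φ sin δ + cos φ cos δ cos h = -0.077204 + 0.639801 = 0.562597.
Flux = S₀ · cos θ_z = 1361 × 0.562597 = 765.7 W/m².

766 W/m²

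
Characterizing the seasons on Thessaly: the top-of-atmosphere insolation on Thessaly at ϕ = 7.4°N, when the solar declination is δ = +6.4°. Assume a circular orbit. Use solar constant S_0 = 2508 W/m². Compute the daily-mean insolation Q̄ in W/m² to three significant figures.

cos h₀ = −tan(+7.4°) tan(+6.400°) = -0.0146, h₀ = 1.5854 rad.
Bracket: h₀ sin ϕ sin δ + cos ϕ cos δ sin h₀ = 1.5854×0.12880×0.11147 + 0.99167×0.99377×0.99989 = 0.022762 + 0.985383 = 1.008145.
Q̄ = (S_0/π) × [bracket] = (2508/π) × 1.008145 = 804.8 W/m².

Q̄ ≈ 805 W/m²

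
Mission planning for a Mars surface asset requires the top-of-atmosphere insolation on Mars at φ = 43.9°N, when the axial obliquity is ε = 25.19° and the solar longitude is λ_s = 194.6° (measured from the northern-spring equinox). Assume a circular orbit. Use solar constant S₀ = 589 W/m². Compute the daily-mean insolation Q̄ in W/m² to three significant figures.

Q̄ ≈ 113 W/m²

Solar declination: sin δ = sin ε · sin λ_s = sin 25.19° × sin 194.6° = -0.10729, so δ = -6.159°.
cos H₀ = −tan(+43.9°) tan(-6.159°) = 0.1038, H₀ = 1.4668 rad.
Bracket: H₀ sin φ sin δ + cos φ cos δ sin H₀ = 1.4668×0.69340×-0.10729 + 0.72055×0.99423×0.99459 = -0.109122 + 0.712517 = 0.603395.
Q̄ = (S₀/π) × [bracket] = (589/π) × 0.603395 = 113.1 W/m².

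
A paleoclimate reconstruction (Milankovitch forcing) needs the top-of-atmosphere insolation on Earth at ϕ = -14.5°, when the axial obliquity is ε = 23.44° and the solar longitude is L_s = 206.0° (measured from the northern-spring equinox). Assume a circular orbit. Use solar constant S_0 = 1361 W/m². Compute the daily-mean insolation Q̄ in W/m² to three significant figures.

Solar declination: sin δ = sin ε · sin L_s = sin 23.44° × sin 206.0° = -0.17438, so δ = -10.043°.
cos h₀ = −tan(-14.5°) tan(-10.043°) = -0.0458, h₀ = 1.6166 rad.
Bracket: h₀ sin ϕ sin δ + cos ϕ cos δ sin h₀ = 1.6166×-0.25038×-0.17438 + 0.96815×0.98468×0.99895 = 0.070583 + 0.952317 = 1.022900.
Q̄ = (S_0/π) × [bracket] = (1361/π) × 1.022900 = 443.1 W/m².

Q̄ ≈ 443 W/m²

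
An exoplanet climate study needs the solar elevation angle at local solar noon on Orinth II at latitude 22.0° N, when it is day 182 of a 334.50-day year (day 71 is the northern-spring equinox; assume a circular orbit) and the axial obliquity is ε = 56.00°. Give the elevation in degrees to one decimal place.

Solar longitude: λ_s = 360° × (182 − 71)/334.50 = 119.462°.
sin δ = sin 56.00° × sin 119.462° = 0.72183, so δ = +46.206°.
At local noon the hour angle is zero, so the zenith angle equals |φ − δ| = |+22.0° − (+46.206°)| = 24.206°.
Elevation = 90° − 24.206° = 65.8°.

65.8°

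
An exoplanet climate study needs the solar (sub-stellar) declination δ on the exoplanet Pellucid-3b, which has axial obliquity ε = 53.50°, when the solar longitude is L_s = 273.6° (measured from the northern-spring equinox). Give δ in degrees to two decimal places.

sin δ = sin ε · sin L_s = sin 53.50° × sin 273.6° = -0.802271.
δ = arcsin(-0.802271) = -53.35°.

δ = -53.35°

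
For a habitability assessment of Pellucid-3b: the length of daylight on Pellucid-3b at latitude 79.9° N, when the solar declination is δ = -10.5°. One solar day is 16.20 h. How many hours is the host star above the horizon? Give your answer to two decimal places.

cos H₀ = −tan φ · tan δ = 1.0405 ≥ 1, so the host star never rises (polar night) and H₀ = 0.
Daylight = 2H₀/(2π) × 16.20 h = (0.0000/π) × 16.20 = 0.00 h.

0.00 h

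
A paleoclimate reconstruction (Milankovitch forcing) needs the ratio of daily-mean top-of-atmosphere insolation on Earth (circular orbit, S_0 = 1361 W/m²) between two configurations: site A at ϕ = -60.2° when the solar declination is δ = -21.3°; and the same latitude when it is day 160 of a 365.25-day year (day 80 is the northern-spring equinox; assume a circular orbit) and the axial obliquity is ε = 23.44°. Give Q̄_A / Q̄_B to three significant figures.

— Configuration A (ϕ=-60.2°):
cos h₀ = −tan(-60.2°) tan(-21.300°) = -0.6808, h₀ = 2.3196 rad.
Bracket: h₀ sin ϕ sin δ + cos ϕ cos δ sin h₀ = 2.3196×-0.86777×-0.36325 + 0.49697×0.93169×0.73249 = 0.731178 + 0.339159 = 1.070337.
Q̄ = (S_0/π) × [bracket] = (1361/π) × 1.070337 = 463.69 W/m².
— Configuration B (ϕ=-60.2°):
Solar longitude: L_s = 360° × (160 − 80)/365.25 = 78.850°.
sin δ = sin 23.44° × sin 78.850° = 0.39028, so δ = +22.972°.
cos h₀ = −tan(-60.2°) tan(+22.972°) = 0.7402, h₀ = 0.7375 rad.
Bracket: h₀ sin ϕ sin δ + cos ϕ cos δ sin h₀ = 0.7375×-0.86777×0.39028 + 0.49697×0.92070×0.67242 = -0.249772 + 0.307673 = 0.057901.
Q̄ = (S_0/π) × [bracket] = (1361/π) × 0.057901 = 25.084 W/m².
Ratio Q̄_A / Q̄_B = 463.69 / 25.084 = 18.49.

Q̄_A / Q̄_B ≈ 18.5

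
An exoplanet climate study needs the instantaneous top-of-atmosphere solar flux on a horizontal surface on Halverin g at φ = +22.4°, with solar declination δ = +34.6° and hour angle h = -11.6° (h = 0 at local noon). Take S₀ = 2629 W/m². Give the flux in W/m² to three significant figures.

cos θ_z = sin φ sin δ + cos φ cos δ cos h = 0.216388 + 0.745484 = 0.961872.
Flux = S₀ · cos θ_z = 2629 × 0.961872 = 2529 W/m².

2.53e+03 W/m²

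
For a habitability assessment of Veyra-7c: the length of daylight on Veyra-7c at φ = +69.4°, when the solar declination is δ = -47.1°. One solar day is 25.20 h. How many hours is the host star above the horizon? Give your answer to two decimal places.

cos H₀ = −tan φ · tan δ = 2.8630 ≥ 1, so the host star never rises (polar night) and H₀ = 0.
Daylight = 2H₀/(2π) × 25.20 h = (0.0000/π) × 25.20 = 0.00 h.

0.00 h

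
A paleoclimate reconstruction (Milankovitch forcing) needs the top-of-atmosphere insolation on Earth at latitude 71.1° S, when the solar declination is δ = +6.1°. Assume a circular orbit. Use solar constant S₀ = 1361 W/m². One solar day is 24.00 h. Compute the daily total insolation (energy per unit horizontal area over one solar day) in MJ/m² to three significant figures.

6.74 MJ/m²

cos H₀ = −tan(-71.1°) tan(+6.100°) = 0.3121, H₀ = 1.2534 rad.
Bracket: H₀ sin φ sin δ + cos φ cos δ sin H₀ = 1.2534×-0.94609×0.10626 + 0.32392×0.99434×0.95004 = -0.126006 + 0.305995 = 0.179989.
Q̄ = (S₀/π) × [bracket] = (1361/π) × 0.179989 = 77.975 W/m².
Daily total = Q̄ × 24.00 h × 3600 s/h = 77.975 × 24.00 × 3600 / 10⁶ = 6.737 MJ/m².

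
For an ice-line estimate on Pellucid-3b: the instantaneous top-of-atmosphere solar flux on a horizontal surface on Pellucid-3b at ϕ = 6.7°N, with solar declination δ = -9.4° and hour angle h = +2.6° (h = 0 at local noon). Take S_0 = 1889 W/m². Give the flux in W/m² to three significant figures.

cos θ_z = sin ϕ sin δ + cos ϕ cos δ cos h = -0.019055 + 0.978826 = 0.959771.
Flux = S_0 · cos θ_z = 1889 × 0.959771 = 1813 W/m².

1.81e+03 W/m²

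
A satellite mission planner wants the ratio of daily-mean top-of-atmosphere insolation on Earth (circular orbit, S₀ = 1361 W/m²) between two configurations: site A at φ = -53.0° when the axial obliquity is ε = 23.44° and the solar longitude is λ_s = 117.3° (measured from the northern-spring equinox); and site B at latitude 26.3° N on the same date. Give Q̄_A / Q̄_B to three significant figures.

— Configuration A (φ=-53.0°):
Solar declination: sin δ = sin ε · sin λ_s = sin 23.44° × sin 117.3° = 0.35348, so δ = +20.700°.
cos H₀ = −tan(-53.0°) tan(+20.700°) = 0.5015, H₀ = 1.0455 rad.
Bracket: H₀ sin φ sin δ + cos φ cos δ sin H₀ = 1.0455×-0.79864×0.35348 + 0.60182×0.93544×0.86518 = -0.295148 + 0.487067 = 0.191919.
Q̄ = (S₀/π) × [bracket] = (1361/π) × 0.191919 = 83.143 W/m².
— Configuration B (φ=+26.3°):
cos H₀ = −tan(+26.3°) tan(+20.700°) = -0.1868, H₀ = 1.7587 rad.
Bracket: H₀ sin φ sin δ + cos φ cos δ sin H₀ = 1.7587×0.44307×0.35348 + 0.89649×0.93544×0.98241 = 0.275441 + 0.823861 = 1.099302.
Q̄ = (S₀/π) × [bracket] = (1361/π) × 1.099302 = 476.24 W/m².
Ratio Q̄_A / Q̄_B = 83.143 / 476.24 = 0.1746.

Q̄_A / Q̄_B ≈ 0.175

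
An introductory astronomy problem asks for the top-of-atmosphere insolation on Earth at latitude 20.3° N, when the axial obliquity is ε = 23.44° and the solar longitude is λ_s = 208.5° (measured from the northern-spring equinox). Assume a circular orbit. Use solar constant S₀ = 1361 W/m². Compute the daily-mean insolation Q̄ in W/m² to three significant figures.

Solar declination: sin δ = sin ε · sin λ_s = sin 23.44° × sin 208.5° = -0.18981, so δ = -10.942°.
cos H₀ = −tan(+20.3°) tan(-10.942°) = 0.0715, H₀ = 1.4992 rad.
Bracket: H₀ sin φ sin δ + cos φ cos δ sin H₀ = 1.4992×0.34694×-0.18981 + 0.93789×0.98182×0.99744 = -0.098726 + 0.918482 = 0.819756.
Q̄ = (S₀/π) × [bracket] = (1361/π) × 0.819756 = 355.1 W/m².

Q̄ ≈ 355 W/m²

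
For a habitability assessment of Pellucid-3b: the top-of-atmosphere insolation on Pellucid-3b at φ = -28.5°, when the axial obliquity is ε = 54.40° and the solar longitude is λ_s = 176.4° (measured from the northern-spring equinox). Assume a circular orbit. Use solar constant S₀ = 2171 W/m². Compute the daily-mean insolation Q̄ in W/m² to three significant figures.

Q̄ ≈ 580 W/m²

Solar declination: sin δ = sin ε · sin λ_s = sin 54.40° × sin 176.4° = 0.05106, so δ = +2.927°.
cos H₀ = −tan(-28.5°) tan(+2.927°) = 0.0278, H₀ = 1.5430 rad.
Bracket: H₀ sin φ sin δ + cos φ cos δ sin H₀ = 1.5430×-0.47716×0.05106 + 0.87882×0.99870×0.99961 = -0.037593 + 0.877335 = 0.839742.
Q̄ = (S₀/π) × [bracket] = (2171/π) × 0.839742 = 580.3 W/m².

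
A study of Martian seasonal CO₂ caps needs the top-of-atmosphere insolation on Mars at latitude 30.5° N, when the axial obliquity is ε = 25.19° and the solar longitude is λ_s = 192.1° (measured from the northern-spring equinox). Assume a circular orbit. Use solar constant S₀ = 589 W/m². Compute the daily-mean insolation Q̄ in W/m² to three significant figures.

Q̄ ≈ 148 W/m²

Solar declination: sin δ = sin ε · sin λ_s = sin 25.19° × sin 192.1° = -0.08922, so δ = -5.119°.
cos H₀ = −tan(+30.5°) tan(-5.119°) = 0.0528, H₀ = 1.5180 rad.
Bracket: H₀ sin φ sin δ + cos φ cos δ sin H₀ = 1.5180×0.50754×-0.08922 + 0.86163×0.99601×0.99861 = -0.068739 + 0.856999 = 0.788260.
Q̄ = (S₀/π) × [bracket] = (589/π) × 0.788260 = 147.8 W/m².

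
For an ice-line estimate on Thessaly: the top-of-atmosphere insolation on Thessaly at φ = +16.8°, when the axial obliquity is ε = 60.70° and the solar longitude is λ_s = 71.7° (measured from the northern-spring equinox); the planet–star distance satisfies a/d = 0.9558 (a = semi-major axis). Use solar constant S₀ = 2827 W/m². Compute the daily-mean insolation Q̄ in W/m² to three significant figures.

Solar declination: sin δ = sin ε · sin λ_s = sin 60.70° × sin 71.7° = 0.82796, so δ = +55.890°.
cos H₀ = −tan(+16.8°) tan(+55.890°) = -0.4458, H₀ = 2.0328 rad.
Bracket: H₀ sin φ sin δ + cos φ cos δ sin H₀ = 2.0328×0.28903×0.82796 + 0.95732×0.56078×0.89515 = 0.486460 + 0.480558 = 0.967018.
Inverse-square distance factor (a/d)² = 0.9558² = 0.913554.
Q̄ = (S₀/π) × 0.913554 × [bracket] = (2827/π) × 0.913554 × 0.967018 = 795.0 W/m².

Q̄ ≈ 795 W/m²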